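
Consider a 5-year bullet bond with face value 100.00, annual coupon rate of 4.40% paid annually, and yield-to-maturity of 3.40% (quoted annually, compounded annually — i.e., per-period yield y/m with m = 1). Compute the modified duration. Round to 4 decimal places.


Coupon per period c = face * coupon_rate / m = 4.400000
Periods per year m = 1; per-period yield y/m = 0.034000
Number of cashflows N = 5
Cashflows (t years, CF_t, discount factor 1/(1+y/m)^(m*t), PV):
  t = 1.0000: CF_t = 4.400000, DF = 0.967118, PV = 4.255319
  t = 2.0000: CF_t = 4.400000, DF = 0.935317, PV = 4.115396
  t = 3.0000: CF_t = 4.400000, DF = 0.904562, PV = 3.980073
  t = 4.0000: CF_t = 4.400000, DF = 0.874818, PV = 3.849200
  t = 5.0000: CF_t = 104.400000, DF = 0.846052, PV = 88.327880
Price P = sum_t PV_t = 104.527868
First compute Macaulay numerator sum_t t * PV_t:
  t * PV_t at t = 1.0000: 4.255319
  t * PV_t at t = 2.0000: 8.230791
  t * PV_t at t = 3.0000: 11.940220
  t * PV_t at t = 4.0000: 15.396802
  t * PV_t at t = 5.0000: 441.639398
Macaulay duration D = 481.462530 / 104.527868 = 4.606069
Modified duration = D / (1 + y/m) = 4.606069 / (1 + 0.034000) = 4.454612

Answer: Modified duration = 4.4546


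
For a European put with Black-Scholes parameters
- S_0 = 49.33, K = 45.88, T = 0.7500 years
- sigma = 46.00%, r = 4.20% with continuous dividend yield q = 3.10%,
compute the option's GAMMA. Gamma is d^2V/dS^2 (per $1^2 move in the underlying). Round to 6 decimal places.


Answer: Gamma = 0.018295

Derivation:
d1 = 0.4018938311; d2 = 0.0035221454
phi(d1) = 0.3679906094; exp(-qT) = 0.9770181987; exp(-rT) = 0.9689909565
Gamma = exp(-qT) * phi(d1) / (S * sigma * sqrt(T)) = 0.9770181987 * 0.3679906094 / (49.3300 * 0.4600 * 0.8660254038) = 0.018295


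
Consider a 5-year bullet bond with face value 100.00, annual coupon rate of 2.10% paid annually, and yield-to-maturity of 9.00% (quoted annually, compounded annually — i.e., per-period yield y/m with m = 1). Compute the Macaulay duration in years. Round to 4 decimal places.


Answer: Macaulay duration = 4.7575 years

Derivation:
Coupon per period c = face * coupon_rate / m = 2.100000
Periods per year m = 1; per-period yield y/m = 0.090000
Number of cashflows N = 5
Cashflows (t years, CF_t, discount factor 1/(1+y/m)^(m*t), PV):
  t = 1.0000: CF_t = 2.100000, DF = 0.917431, PV = 1.926606
  t = 2.0000: CF_t = 2.100000, DF = 0.841680, PV = 1.767528
  t = 3.0000: CF_t = 2.100000, DF = 0.772183, PV = 1.621585
  t = 4.0000: CF_t = 2.100000, DF = 0.708425, PV = 1.487693
  t = 5.0000: CF_t = 102.100000, DF = 0.649931, PV = 66.357995
Price P = sum_t PV_t = 73.161406
Macaulay numerator sum_t t * PV_t:
  t * PV_t at t = 1.0000: 1.926606
  t * PV_t at t = 2.0000: 3.535056
  t * PV_t at t = 3.0000: 4.864756
  t * PV_t at t = 4.0000: 5.950772
  t * PV_t at t = 5.0000: 331.789973
Macaulay duration D = (sum_t t * PV_t) / P = 348.067162 / 73.161406 = 4.757524


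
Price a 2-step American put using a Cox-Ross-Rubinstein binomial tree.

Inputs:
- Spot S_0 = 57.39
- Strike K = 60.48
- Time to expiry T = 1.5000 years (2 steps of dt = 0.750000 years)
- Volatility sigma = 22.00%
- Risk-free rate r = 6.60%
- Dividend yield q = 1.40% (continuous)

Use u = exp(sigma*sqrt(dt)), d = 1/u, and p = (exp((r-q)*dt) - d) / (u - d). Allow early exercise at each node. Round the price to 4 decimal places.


Answer: Price = V(0,0) = 6.2003

Derivation:
dt = T/N = 0.750000
u = exp(sigma*sqrt(dt)) = 1.209885; d = 1/u = 0.826525
p = (exp((r-q)*dt) - d) / (u - d) = 0.556254
Discount per step: exp(-r*dt) = 0.951705
Stock lattice S(k, i) with i counting down-moves:
  k=0: S(0,0) = 57.3900
  k=1: S(1,0) = 69.4353; S(1,1) = 47.4342
  k=2: S(2,0) = 84.0088; S(2,1) = 57.3900; S(2,2) = 39.2056
Terminal payoffs V(N, i) = max(K - S_T, 0):
  V(2,0) = 0.000000; V(2,1) = 3.090000; V(2,2) = 21.274427
Backward induction: V(k, i) = exp(-r*dt) * [p * V(k+1, i) + (1-p) * V(k+1, i+1)]; then take max(V_cont, immediate exercise) for American.
  V(1,0) = exp(-r*dt) * [p*0.000000 + (1-p)*3.090000] = 1.304955; exercise = 0.000000; V(1,0) = max -> 1.304955
  V(1,1) = exp(-r*dt) * [p*3.090000 + (1-p)*21.274427] = 10.620335; exercise = 13.045753; V(1,1) = max -> 13.045753
  V(0,0) = exp(-r*dt) * [p*1.304955 + (1-p)*13.045753] = 6.200253; exercise = 3.090000; V(0,0) = max -> 6.200253


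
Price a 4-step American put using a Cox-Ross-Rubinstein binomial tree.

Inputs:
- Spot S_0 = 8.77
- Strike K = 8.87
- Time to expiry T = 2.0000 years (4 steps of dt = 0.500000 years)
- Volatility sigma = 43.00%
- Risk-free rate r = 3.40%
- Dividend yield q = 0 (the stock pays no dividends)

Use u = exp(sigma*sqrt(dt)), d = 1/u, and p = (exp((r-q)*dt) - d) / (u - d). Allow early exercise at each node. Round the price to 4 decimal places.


dt = T/N = 0.500000
u = exp(sigma*sqrt(dt)) = 1.355345; d = 1/u = 0.737820
p = (exp((r-q)*dt) - d) / (u - d) = 0.452331
Discount per step: exp(-r*dt) = 0.983144
Stock lattice S(k, i) with i counting down-moves:
  k=0: S(0,0) = 8.7700
  k=1: S(1,0) = 11.8864; S(1,1) = 6.4707
  k=2: S(2,0) = 16.1101; S(2,1) = 8.7700; S(2,2) = 4.7742
  k=3: S(3,0) = 21.8348; S(3,1) = 11.8864; S(3,2) = 6.4707; S(3,3) = 3.5225
  k=4: S(4,0) = 29.5937; S(4,1) = 16.1101; S(4,2) = 8.7700; S(4,3) = 4.7742; S(4,4) = 2.5990
Terminal payoffs V(N, i) = max(K - S_T, 0):
  V(4,0) = 0.000000; V(4,1) = 0.000000; V(4,2) = 0.100000; V(4,3) = 4.095807; V(4,4) = 6.271035
Backward induction: V(k, i) = exp(-r*dt) * [p * V(k+1, i) + (1-p) * V(k+1, i+1)]; then take max(V_cont, immediate exercise) for American.
  V(3,0) = exp(-r*dt) * [p*0.000000 + (1-p)*0.000000] = 0.000000; exercise = 0.000000; V(3,0) = max -> 0.000000
  V(3,1) = exp(-r*dt) * [p*0.000000 + (1-p)*0.100000] = 0.053844; exercise = 0.000000; V(3,1) = max -> 0.053844
  V(3,2) = exp(-r*dt) * [p*0.100000 + (1-p)*4.095807] = 2.249807; exercise = 2.399322; V(3,2) = max -> 2.399322
  V(3,3) = exp(-r*dt) * [p*4.095807 + (1-p)*6.271035] = 5.197991; exercise = 5.347507; V(3,3) = max -> 5.347507
  V(2,0) = exp(-r*dt) * [p*0.000000 + (1-p)*0.053844] = 0.028991; exercise = 0.000000; V(2,0) = max -> 0.028991
  V(2,1) = exp(-r*dt) * [p*0.053844 + (1-p)*2.399322] = 1.315830; exercise = 0.100000; V(2,1) = max -> 1.315830
  V(2,2) = exp(-r*dt) * [p*2.399322 + (1-p)*5.347507] = 3.946291; exercise = 4.095807; V(2,2) = max -> 4.095807
  V(1,0) = exp(-r*dt) * [p*0.028991 + (1-p)*1.315830] = 0.721385; exercise = 0.000000; V(1,0) = max -> 0.721385
  V(1,1) = exp(-r*dt) * [p*1.315830 + (1-p)*4.095807] = 2.790493; exercise = 2.399322; V(1,1) = max -> 2.790493
  V(0,0) = exp(-r*dt) * [p*0.721385 + (1-p)*2.790493] = 1.823310; exercise = 0.100000; V(0,0) = max -> 1.823310

Answer: Price = V(0,0) = 1.8233


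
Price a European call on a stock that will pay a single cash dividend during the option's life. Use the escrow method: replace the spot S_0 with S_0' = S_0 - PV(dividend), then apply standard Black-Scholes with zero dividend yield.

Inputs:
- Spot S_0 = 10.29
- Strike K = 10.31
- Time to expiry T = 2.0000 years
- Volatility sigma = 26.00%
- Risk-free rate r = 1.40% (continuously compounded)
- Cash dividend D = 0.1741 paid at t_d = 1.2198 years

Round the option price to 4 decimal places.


Answer: Price = 1.5164

Derivation:
PV(D) = D * exp(-r * t_d) = 0.1741 * 0.98306779 = 0.17115210
S_0' = S_0 - PV(D) = 10.2900 - 0.17115210 = 10.11884790
d1 = (ln(S_0'/K) + (r + sigma^2/2)*T) / (sigma*sqrt(T)) = 0.20910104
d2 = d1 - sigma*sqrt(T) = -0.15859449
exp(-rT) = 0.97238837
N(d1) = 0.58281532; N(d2) = 0.43699418
C = S_0' * N(d1) - K * exp(-rT) * N(d2) = 10.11884790 * 0.58281532 - 10.3100 * 0.97238837 * 0.43699418 = 1.5164


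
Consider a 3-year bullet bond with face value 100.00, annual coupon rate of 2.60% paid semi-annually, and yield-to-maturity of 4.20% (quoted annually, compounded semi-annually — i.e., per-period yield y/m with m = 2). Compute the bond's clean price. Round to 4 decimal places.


Answer: Price = 95.5339

Derivation:
Coupon per period c = face * coupon_rate / m = 1.300000
Periods per year m = 2; per-period yield y/m = 0.021000
Number of cashflows N = 6
Cashflows (t years, CF_t, discount factor 1/(1+y/m)^(m*t), PV):
  t = 0.5000: CF_t = 1.300000, DF = 0.979432, PV = 1.273262
  t = 1.0000: CF_t = 1.300000, DF = 0.959287, PV = 1.247073
  t = 1.5000: CF_t = 1.300000, DF = 0.939556, PV = 1.221423
  t = 2.0000: CF_t = 1.300000, DF = 0.920231, PV = 1.196301
  t = 2.5000: CF_t = 1.300000, DF = 0.901304, PV = 1.171695
  t = 3.0000: CF_t = 101.300000, DF = 0.882766, PV = 89.424185
Price P = sum_t PV_t = 95.533939


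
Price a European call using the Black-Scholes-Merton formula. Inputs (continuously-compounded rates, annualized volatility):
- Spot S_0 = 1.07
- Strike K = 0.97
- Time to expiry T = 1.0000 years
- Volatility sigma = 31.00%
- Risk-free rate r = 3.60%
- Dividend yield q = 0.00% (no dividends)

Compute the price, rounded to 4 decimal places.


Answer: Price = 0.2020

Derivation:
d1 = (ln(S/K) + (r - q + 0.5*sigma^2) * T) / (sigma * sqrt(T)) = 0.58763825
d2 = d1 - sigma * sqrt(T) = 0.27763825
exp(-rT) = 0.96464029; exp(-qT) = 1.00000000
C = S_0 * exp(-qT) * N(d1) - K * exp(-rT) * N(d2)
N(d1) = 0.72161243; N(d2) = 0.60935496
C = 1.0700 * 1.00000000 * 0.72161243 - 0.9700 * 0.96464029 * 0.60935496 = 0.2020


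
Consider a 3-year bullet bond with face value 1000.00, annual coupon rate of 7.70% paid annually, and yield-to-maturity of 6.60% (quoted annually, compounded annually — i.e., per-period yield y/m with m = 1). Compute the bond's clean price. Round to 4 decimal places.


Coupon per period c = face * coupon_rate / m = 77.000000
Periods per year m = 1; per-period yield y/m = 0.066000
Number of cashflows N = 3
Cashflows (t years, CF_t, discount factor 1/(1+y/m)^(m*t), PV):
  t = 1.0000: CF_t = 77.000000, DF = 0.938086, PV = 72.232645
  t = 2.0000: CF_t = 77.000000, DF = 0.880006, PV = 67.760455
  t = 3.0000: CF_t = 1077.000000, DF = 0.825521, PV = 889.086650
Price P = sum_t PV_t = 1029.079751

Answer: Price = 1029.0798


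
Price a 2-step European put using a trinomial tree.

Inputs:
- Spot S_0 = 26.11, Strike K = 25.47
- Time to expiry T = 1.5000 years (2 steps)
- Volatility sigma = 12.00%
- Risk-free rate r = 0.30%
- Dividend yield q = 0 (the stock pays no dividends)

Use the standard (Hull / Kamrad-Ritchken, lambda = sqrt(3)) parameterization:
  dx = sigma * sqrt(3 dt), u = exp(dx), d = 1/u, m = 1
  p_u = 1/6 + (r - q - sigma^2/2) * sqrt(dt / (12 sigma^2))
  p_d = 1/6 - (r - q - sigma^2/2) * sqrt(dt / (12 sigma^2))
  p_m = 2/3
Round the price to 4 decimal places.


Answer: Price = V(0,0) = 1.0746

Derivation:
dt = T/N = 0.750000; dx = sigma*sqrt(3*dt) = 0.180000
u = exp(dx) = 1.197217; d = 1/u = 0.835270
p_u = 0.157917, p_m = 0.666667, p_d = 0.175417
Discount per step: exp(-r*dt) = 0.997753
Stock lattice S(k, j) with j the centered position index:
  k=0: S(0,+0) = 26.1100
  k=1: S(1,-1) = 21.8089; S(1,+0) = 26.1100; S(1,+1) = 31.2593
  k=2: S(2,-2) = 18.2163; S(2,-1) = 21.8089; S(2,+0) = 26.1100; S(2,+1) = 31.2593; S(2,+2) = 37.4242
Terminal payoffs V(N, j) = max(K - S_T, 0):
  V(2,-2) = 7.253671; V(2,-1) = 3.661095; V(2,+0) = 0.000000; V(2,+1) = 0.000000; V(2,+2) = 0.000000
Backward induction: V(k, j) = exp(-r*dt) * [p_u * V(k+1, j+1) + p_m * V(k+1, j) + p_d * V(k+1, j-1)]
  V(1,-1) = exp(-r*dt) * [p_u*0.000000 + p_m*3.661095 + p_d*7.253671] = 3.704799
  V(1,+0) = exp(-r*dt) * [p_u*0.000000 + p_m*0.000000 + p_d*3.661095] = 0.640774
  V(1,+1) = exp(-r*dt) * [p_u*0.000000 + p_m*0.000000 + p_d*0.000000] = 0.000000
  V(0,+0) = exp(-r*dt) * [p_u*0.000000 + p_m*0.640774 + p_d*3.704799] = 1.074645


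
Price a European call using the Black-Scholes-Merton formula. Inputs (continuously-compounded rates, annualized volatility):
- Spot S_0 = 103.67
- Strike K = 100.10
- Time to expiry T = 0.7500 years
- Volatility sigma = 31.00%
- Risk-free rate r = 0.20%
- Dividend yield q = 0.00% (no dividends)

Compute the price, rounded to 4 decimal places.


Answer: Price = 12.8315

Derivation:
d1 = (ln(S/K) + (r - q + 0.5*sigma^2) * T) / (sigma * sqrt(T)) = 0.27035112
d2 = d1 - sigma * sqrt(T) = 0.00188325
exp(-rT) = 0.99850112; exp(-qT) = 1.00000000
C = S_0 * exp(-qT) * N(d1) - K * exp(-rT) * N(d2)
N(d1) = 0.60655493; N(d2) = 0.50075131
C = 103.6700 * 1.00000000 * 0.60655493 - 100.1000 * 0.99850112 * 0.50075131 = 12.8315


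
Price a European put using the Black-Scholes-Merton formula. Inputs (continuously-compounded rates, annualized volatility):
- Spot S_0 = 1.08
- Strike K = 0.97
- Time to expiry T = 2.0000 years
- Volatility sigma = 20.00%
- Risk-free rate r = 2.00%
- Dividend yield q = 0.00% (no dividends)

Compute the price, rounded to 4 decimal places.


d1 = (ln(S/K) + (r - q + 0.5*sigma^2) * T) / (sigma * sqrt(T)) = 0.66263064
d2 = d1 - sigma * sqrt(T) = 0.37978793
exp(-rT) = 0.96078944; exp(-qT) = 1.00000000
P = K * exp(-rT) * N(-d2) - S_0 * exp(-qT) * N(-d1)
N(-d1) = 0.25378357; N(-d2) = 0.35205142
P = 0.9700 * 0.96078944 * 0.35205142 - 1.0800 * 1.00000000 * 0.25378357 = 0.0540

Answer: Price = 0.0540


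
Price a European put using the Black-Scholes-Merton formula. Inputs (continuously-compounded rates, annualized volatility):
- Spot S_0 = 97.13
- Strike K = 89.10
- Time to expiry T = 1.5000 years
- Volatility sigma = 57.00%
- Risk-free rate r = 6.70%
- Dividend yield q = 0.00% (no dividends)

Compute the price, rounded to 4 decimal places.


Answer: Price = 16.8040

Derivation:
d1 = (ln(S/K) + (r - q + 0.5*sigma^2) * T) / (sigma * sqrt(T)) = 0.61662102
d2 = d1 - sigma * sqrt(T) = -0.08148356
exp(-rT) = 0.90438511; exp(-qT) = 1.00000000
P = K * exp(-rT) * N(-d2) - S_0 * exp(-qT) * N(-d1)
N(-d1) = 0.26874236; N(-d2) = 0.53247130
P = 89.1000 * 0.90438511 * 0.53247130 - 97.1300 * 1.00000000 * 0.26874236 = 16.8040


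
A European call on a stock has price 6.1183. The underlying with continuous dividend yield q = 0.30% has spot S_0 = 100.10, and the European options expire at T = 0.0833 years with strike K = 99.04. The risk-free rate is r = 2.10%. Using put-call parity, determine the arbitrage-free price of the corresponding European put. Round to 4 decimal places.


Put-call parity: C - P = S_0 * exp(-qT) - K * exp(-rT).
S_0 * exp(-qT) = 100.1000 * 0.99975013 = 100.07498814
K * exp(-rT) = 99.0400 * 0.99825223 = 98.86690077
P = C - S*exp(-qT) + K*exp(-rT)
P = 6.1183 - 100.07498814 + 98.86690077 = 4.9102

Answer: Put price = 4.9102


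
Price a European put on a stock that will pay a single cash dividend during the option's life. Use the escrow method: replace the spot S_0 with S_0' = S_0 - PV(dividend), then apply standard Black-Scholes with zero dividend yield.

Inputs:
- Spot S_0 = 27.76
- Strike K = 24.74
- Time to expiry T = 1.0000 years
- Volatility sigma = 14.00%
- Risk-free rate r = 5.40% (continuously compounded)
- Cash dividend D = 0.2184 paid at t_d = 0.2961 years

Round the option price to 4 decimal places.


PV(D) = D * exp(-r * t_d) = 0.2184 * 0.98413775 = 0.21493569
S_0' = S_0 - PV(D) = 27.7600 - 0.21493569 = 27.54506431
d1 = (ln(S_0'/K) + (r + sigma^2/2)*T) / (sigma*sqrt(T)) = 1.22287142
d2 = d1 - sigma*sqrt(T) = 1.08287142
exp(-rT) = 0.94743211
N(-d1) = 0.11068913; N(-d2) = 0.13943275
P = K * exp(-rT) * N(-d2) - S_0' * N(-d1) = 24.7400 * 0.94743211 * 0.13943275 - 27.54506431 * 0.11068913 = 0.2193

Answer: Price = 0.2193


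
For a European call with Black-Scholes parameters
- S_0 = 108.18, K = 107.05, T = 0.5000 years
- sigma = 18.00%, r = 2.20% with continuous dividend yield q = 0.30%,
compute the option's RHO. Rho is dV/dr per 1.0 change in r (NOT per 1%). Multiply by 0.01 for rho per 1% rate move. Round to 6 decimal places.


Answer: Rho = 28.441533

Derivation:
d1 = 0.2207783114; d2 = 0.0934990908
phi(d1) = 0.3893369696; exp(-qT) = 0.9985011244; exp(-rT) = 0.9890602788
N(d2) = 0.5372464640
Rho = K*T*exp(-rT)*N(d2) = 107.0500 * 0.5000 * 0.9890602788 * 0.5372464640 = 28.441533


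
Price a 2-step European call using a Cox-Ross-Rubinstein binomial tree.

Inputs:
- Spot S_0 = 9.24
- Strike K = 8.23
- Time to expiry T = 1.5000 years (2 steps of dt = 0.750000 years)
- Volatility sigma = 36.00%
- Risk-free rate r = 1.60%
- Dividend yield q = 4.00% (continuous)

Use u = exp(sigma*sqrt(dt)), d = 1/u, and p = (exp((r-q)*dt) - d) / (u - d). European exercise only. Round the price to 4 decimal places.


Answer: Price = V(0,0) = 1.8399

Derivation:
dt = T/N = 0.750000
u = exp(sigma*sqrt(dt)) = 1.365839; d = 1/u = 0.732151
p = (exp((r-q)*dt) - d) / (u - d) = 0.394532
Discount per step: exp(-r*dt) = 0.988072
Stock lattice S(k, i) with i counting down-moves:
  k=0: S(0,0) = 9.2400
  k=1: S(1,0) = 12.6204; S(1,1) = 6.7651
  k=2: S(2,0) = 17.2374; S(2,1) = 9.2400; S(2,2) = 4.9531
Terminal payoffs V(N, i) = max(S_T - K, 0):
  V(2,0) = 9.007378; V(2,1) = 1.010000; V(2,2) = 0.000000
Backward induction: V(k, i) = exp(-r*dt) * [p * V(k+1, i) + (1-p) * V(k+1, i+1)].
  V(1,0) = exp(-r*dt) * [p*9.007378 + (1-p)*1.010000] = 4.115537
  V(1,1) = exp(-r*dt) * [p*1.010000 + (1-p)*0.000000] = 0.393724
  V(0,0) = exp(-r*dt) * [p*4.115537 + (1-p)*0.393724] = 1.839887


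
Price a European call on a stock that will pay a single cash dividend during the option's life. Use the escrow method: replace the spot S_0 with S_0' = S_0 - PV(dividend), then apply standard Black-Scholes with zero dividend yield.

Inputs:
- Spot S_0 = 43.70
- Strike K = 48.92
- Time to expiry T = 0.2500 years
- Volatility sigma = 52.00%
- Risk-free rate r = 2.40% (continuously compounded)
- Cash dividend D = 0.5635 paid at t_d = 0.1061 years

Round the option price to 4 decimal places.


PV(D) = D * exp(-r * t_d) = 0.5635 * 0.99745684 = 0.56206693
S_0' = S_0 - PV(D) = 43.7000 - 0.56206693 = 43.13793307
d1 = (ln(S_0'/K) + (r + sigma^2/2)*T) / (sigma*sqrt(T)) = -0.33070609
d2 = d1 - sigma*sqrt(T) = -0.59070609
exp(-rT) = 0.99401796
N(d1) = 0.37043325; N(d2) = 0.27735868
C = S_0' * N(d1) - K * exp(-rT) * N(d2) = 43.13793307 * 0.37043325 - 48.9200 * 0.99401796 * 0.27735868 = 2.4925

Answer: Price = 2.4925


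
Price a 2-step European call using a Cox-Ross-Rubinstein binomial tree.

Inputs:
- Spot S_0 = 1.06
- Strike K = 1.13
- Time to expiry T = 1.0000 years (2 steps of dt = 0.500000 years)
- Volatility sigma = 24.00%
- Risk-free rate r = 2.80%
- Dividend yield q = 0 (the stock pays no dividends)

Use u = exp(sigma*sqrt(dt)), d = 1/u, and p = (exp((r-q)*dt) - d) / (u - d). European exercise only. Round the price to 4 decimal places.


dt = T/N = 0.500000
u = exp(sigma*sqrt(dt)) = 1.184956; d = 1/u = 0.843913
p = (exp((r-q)*dt) - d) / (u - d) = 0.499014
Discount per step: exp(-r*dt) = 0.986098
Stock lattice S(k, i) with i counting down-moves:
  k=0: S(0,0) = 1.0600
  k=1: S(1,0) = 1.2561; S(1,1) = 0.8945
  k=2: S(2,0) = 1.4884; S(2,1) = 1.0600; S(2,2) = 0.7549
Terminal payoffs V(N, i) = max(S_T - K, 0):
  V(2,0) = 0.358368; V(2,1) = 0.000000; V(2,2) = 0.000000
Backward induction: V(k, i) = exp(-r*dt) * [p * V(k+1, i) + (1-p) * V(k+1, i+1)].
  V(1,0) = exp(-r*dt) * [p*0.358368 + (1-p)*0.000000] = 0.176345
  V(1,1) = exp(-r*dt) * [p*0.000000 + (1-p)*0.000000] = 0.000000
  V(0,0) = exp(-r*dt) * [p*0.176345 + (1-p)*0.000000] = 0.086775

Answer: Price = V(0,0) = 0.0868


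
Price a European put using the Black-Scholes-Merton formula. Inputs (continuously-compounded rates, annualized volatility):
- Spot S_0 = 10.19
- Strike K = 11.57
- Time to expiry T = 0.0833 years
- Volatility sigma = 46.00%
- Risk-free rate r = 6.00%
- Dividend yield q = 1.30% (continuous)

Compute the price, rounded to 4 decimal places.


d1 = (ln(S/K) + (r - q + 0.5*sigma^2) * T) / (sigma * sqrt(T)) = -0.86077892
d2 = d1 - sigma * sqrt(T) = -0.99354292
exp(-rT) = 0.99501447; exp(-qT) = 0.99891769
P = K * exp(-rT) * N(-d2) - S_0 * exp(-qT) * N(-d1)
N(-d1) = 0.80532009; N(-d2) = 0.83977728
P = 11.5700 * 0.99501447 * 0.83977728 - 10.1900 * 0.99891769 * 0.80532009 = 1.4705

Answer: Price = 1.4705


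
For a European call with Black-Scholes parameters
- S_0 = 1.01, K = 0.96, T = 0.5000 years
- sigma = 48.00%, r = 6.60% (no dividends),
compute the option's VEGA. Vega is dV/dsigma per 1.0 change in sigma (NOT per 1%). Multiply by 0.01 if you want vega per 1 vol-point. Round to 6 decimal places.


Answer: Vega = 0.261242

Derivation:
d1 = 0.4165222081; d2 = 0.0771109531
phi(d1) = 0.3657943795; exp(-qT) = 1.0000000000; exp(-rT) = 0.9675385596
Vega = S * exp(-qT) * phi(d1) * sqrt(T) = 1.0100 * 1.0000000000 * 0.3657943795 * 0.7071067812 = 0.261242


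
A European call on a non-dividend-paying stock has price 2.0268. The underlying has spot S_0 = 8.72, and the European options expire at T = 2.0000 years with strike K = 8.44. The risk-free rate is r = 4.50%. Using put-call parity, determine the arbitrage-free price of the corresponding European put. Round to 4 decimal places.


Put-call parity: C - P = S_0 * exp(-qT) - K * exp(-rT).
S_0 * exp(-qT) = 8.7200 * 1.00000000 = 8.72000000
K * exp(-rT) = 8.4400 * 0.91393119 = 7.71357920
P = C - S*exp(-qT) + K*exp(-rT)
P = 2.0268 - 8.72000000 + 7.71357920 = 1.0204

Answer: Put price = 1.0204


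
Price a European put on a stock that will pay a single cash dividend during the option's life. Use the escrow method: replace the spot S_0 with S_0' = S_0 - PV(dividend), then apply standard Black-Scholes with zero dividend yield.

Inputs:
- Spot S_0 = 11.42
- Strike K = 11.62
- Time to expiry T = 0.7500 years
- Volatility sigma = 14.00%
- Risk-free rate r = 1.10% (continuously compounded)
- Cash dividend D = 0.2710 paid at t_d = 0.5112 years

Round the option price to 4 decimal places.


PV(D) = D * exp(-r * t_d) = 0.2710 * 0.99439258 = 0.26948039
S_0' = S_0 - PV(D) = 11.4200 - 0.26948039 = 11.15051961
d1 = (ln(S_0'/K) + (r + sigma^2/2)*T) / (sigma*sqrt(T)) = -0.21148879
d2 = d1 - sigma*sqrt(T) = -0.33273234
exp(-rT) = 0.99178394
N(-d1) = 0.58374706; N(-d2) = 0.63033183
P = K * exp(-rT) * N(-d2) - S_0' * N(-d1) = 11.6200 * 0.99178394 * 0.63033183 - 11.15051961 * 0.58374706 = 0.7552

Answer: Price = 0.7552


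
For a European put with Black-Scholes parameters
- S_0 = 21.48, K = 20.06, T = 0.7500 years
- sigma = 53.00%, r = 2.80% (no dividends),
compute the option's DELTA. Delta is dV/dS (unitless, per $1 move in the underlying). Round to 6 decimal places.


d1 = 0.4242587365; d2 = -0.0347347275
phi(d1) = 0.3646066160; exp(-qT) = 1.0000000000; exp(-rT) = 0.9792189646
N(-d1) = 0.3356885644
Delta = -exp(-qT) * N(-d1) = -1.0000000000 * 0.3356885644 = -0.335689

Answer: Delta = -0.335689


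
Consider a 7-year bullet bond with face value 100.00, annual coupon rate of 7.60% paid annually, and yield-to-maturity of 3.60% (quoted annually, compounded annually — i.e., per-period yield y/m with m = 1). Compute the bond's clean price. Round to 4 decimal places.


Answer: Price = 124.3672

Derivation:
Coupon per period c = face * coupon_rate / m = 7.600000
Periods per year m = 1; per-period yield y/m = 0.036000
Number of cashflows N = 7
Cashflows (t years, CF_t, discount factor 1/(1+y/m)^(m*t), PV):
  t = 1.0000: CF_t = 7.600000, DF = 0.965251, PV = 7.335907
  t = 2.0000: CF_t = 7.600000, DF = 0.931709, PV = 7.080992
  t = 3.0000: CF_t = 7.600000, DF = 0.899333, PV = 6.834934
  t = 4.0000: CF_t = 7.600000, DF = 0.868082, PV = 6.597427
  t = 5.0000: CF_t = 7.600000, DF = 0.837917, PV = 6.368172
  t = 6.0000: CF_t = 7.600000, DF = 0.808801, PV = 6.146885
  t = 7.0000: CF_t = 107.600000, DF = 0.780696, PV = 84.002843
Price P = sum_t PV_t = 124.367159


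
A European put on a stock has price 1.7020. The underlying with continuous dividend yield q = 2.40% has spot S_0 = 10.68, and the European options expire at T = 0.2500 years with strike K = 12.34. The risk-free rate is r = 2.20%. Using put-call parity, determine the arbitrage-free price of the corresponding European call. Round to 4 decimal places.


Put-call parity: C - P = S_0 * exp(-qT) - K * exp(-rT).
S_0 * exp(-qT) = 10.6800 * 0.99401796 = 10.61611186
K * exp(-rT) = 12.3400 * 0.99451510 = 12.27231630
C = P + S*exp(-qT) - K*exp(-rT)
C = 1.7020 + 10.61611186 - 12.27231630 = 0.0458

Answer: Call price = 0.0458


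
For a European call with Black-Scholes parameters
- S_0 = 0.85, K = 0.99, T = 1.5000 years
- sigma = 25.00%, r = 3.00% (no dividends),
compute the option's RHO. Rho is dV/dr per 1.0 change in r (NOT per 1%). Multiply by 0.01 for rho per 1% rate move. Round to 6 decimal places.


Answer: Rho = 0.435978

Derivation:
d1 = -0.1978978481; d2 = -0.5040840660
phi(d1) = 0.3912062704; exp(-qT) = 1.0000000000; exp(-rT) = 0.9559974818
N(d2) = 0.3071011518
Rho = K*T*exp(-rT)*N(d2) = 0.9900 * 1.5000 * 0.9559974818 * 0.3071011518 = 0.435978


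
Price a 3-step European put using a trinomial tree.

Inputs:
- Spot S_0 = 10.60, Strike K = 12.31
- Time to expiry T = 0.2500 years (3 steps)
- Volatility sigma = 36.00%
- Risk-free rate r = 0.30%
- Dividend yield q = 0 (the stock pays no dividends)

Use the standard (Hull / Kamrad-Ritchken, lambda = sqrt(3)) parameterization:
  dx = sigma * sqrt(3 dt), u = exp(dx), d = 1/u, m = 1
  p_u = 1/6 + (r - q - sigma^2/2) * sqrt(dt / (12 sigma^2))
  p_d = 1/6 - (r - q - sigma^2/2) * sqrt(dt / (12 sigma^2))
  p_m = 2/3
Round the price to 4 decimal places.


Answer: Price = V(0,0) = 1.9378

Derivation:
dt = T/N = 0.083333; dx = sigma*sqrt(3*dt) = 0.180000
u = exp(dx) = 1.197217; d = 1/u = 0.835270
p_u = 0.152361, p_m = 0.666667, p_d = 0.180972
Discount per step: exp(-r*dt) = 0.999750
Stock lattice S(k, j) with j the centered position index:
  k=0: S(0,+0) = 10.6000
  k=1: S(1,-1) = 8.8539; S(1,+0) = 10.6000; S(1,+1) = 12.6905
  k=2: S(2,-2) = 7.3954; S(2,-1) = 8.8539; S(2,+0) = 10.6000; S(2,+1) = 12.6905; S(2,+2) = 15.1933
  k=3: S(3,-3) = 6.1771; S(3,-2) = 7.3954; S(3,-1) = 8.8539; S(3,+0) = 10.6000; S(3,+1) = 12.6905; S(3,+2) = 15.1933; S(3,+3) = 18.1897
Terminal payoffs V(N, j) = max(K - S_T, 0):
  V(3,-3) = 6.132869; V(3,-2) = 4.914631; V(3,-1) = 3.456136; V(3,+0) = 1.710000; V(3,+1) = 0.000000; V(3,+2) = 0.000000; V(3,+3) = 0.000000
Backward induction: V(k, j) = exp(-r*dt) * [p_u * V(k+1, j+1) + p_m * V(k+1, j) + p_d * V(k+1, j-1)]
  V(2,-2) = exp(-r*dt) * [p_u*3.456136 + p_m*4.914631 + p_d*6.132869] = 4.911652
  V(2,-1) = exp(-r*dt) * [p_u*1.710000 + p_m*3.456136 + p_d*4.914631] = 3.453176
  V(2,+0) = exp(-r*dt) * [p_u*0.000000 + p_m*1.710000 + p_d*3.456136] = 1.765023
  V(2,+1) = exp(-r*dt) * [p_u*0.000000 + p_m*0.000000 + p_d*1.710000] = 0.309385
  V(2,+2) = exp(-r*dt) * [p_u*0.000000 + p_m*0.000000 + p_d*0.000000] = 0.000000
  V(1,-1) = exp(-r*dt) * [p_u*1.765023 + p_m*3.453176 + p_d*4.911652] = 3.459046
  V(1,+0) = exp(-r*dt) * [p_u*0.309385 + p_m*1.765023 + p_d*3.453176] = 1.848287
  V(1,+1) = exp(-r*dt) * [p_u*0.000000 + p_m*0.309385 + p_d*1.765023] = 0.525546
  V(0,+0) = exp(-r*dt) * [p_u*0.525546 + p_m*1.848287 + p_d*3.459046] = 1.937771


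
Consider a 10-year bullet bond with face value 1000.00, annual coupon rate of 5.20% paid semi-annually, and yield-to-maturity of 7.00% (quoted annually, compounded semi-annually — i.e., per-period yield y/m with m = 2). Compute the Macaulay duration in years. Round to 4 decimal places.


Answer: Macaulay duration = 7.7469 years

Derivation:
Coupon per period c = face * coupon_rate / m = 26.000000
Periods per year m = 2; per-period yield y/m = 0.035000
Number of cashflows N = 20
Cashflows (t years, CF_t, discount factor 1/(1+y/m)^(m*t), PV):
  t = 0.5000: CF_t = 26.000000, DF = 0.966184, PV = 25.120773
  t = 1.0000: CF_t = 26.000000, DF = 0.933511, PV = 24.271278
  t = 1.5000: CF_t = 26.000000, DF = 0.901943, PV = 23.450510
  t = 2.0000: CF_t = 26.000000, DF = 0.871442, PV = 22.657498
  t = 2.5000: CF_t = 26.000000, DF = 0.841973, PV = 21.891302
  t = 3.0000: CF_t = 26.000000, DF = 0.813501, PV = 21.151017
  t = 3.5000: CF_t = 26.000000, DF = 0.785991, PV = 20.435765
  t = 4.0000: CF_t = 26.000000, DF = 0.759412, PV = 19.744700
  t = 4.5000: CF_t = 26.000000, DF = 0.733731, PV = 19.077005
  t = 5.0000: CF_t = 26.000000, DF = 0.708919, PV = 18.431889
  t = 5.5000: CF_t = 26.000000, DF = 0.684946, PV = 17.808589
  t = 6.0000: CF_t = 26.000000, DF = 0.661783, PV = 17.206366
  t = 6.5000: CF_t = 26.000000, DF = 0.639404, PV = 16.624508
  t = 7.0000: CF_t = 26.000000, DF = 0.617782, PV = 16.062327
  t = 7.5000: CF_t = 26.000000, DF = 0.596891, PV = 15.519156
  t = 8.0000: CF_t = 26.000000, DF = 0.576706, PV = 14.994354
  t = 8.5000: CF_t = 26.000000, DF = 0.557204, PV = 14.487298
  t = 9.0000: CF_t = 26.000000, DF = 0.538361, PV = 13.997390
  t = 9.5000: CF_t = 26.000000, DF = 0.520156, PV = 13.524048
  t = 10.0000: CF_t = 1026.000000, DF = 0.502566, PV = 515.632597
Price P = sum_t PV_t = 872.088370
Macaulay numerator sum_t t * PV_t:
  t * PV_t at t = 0.5000: 12.560386
  t * PV_t at t = 1.0000: 24.271278
  t * PV_t at t = 1.5000: 35.175766
  t * PV_t at t = 2.0000: 45.314996
  t * PV_t at t = 2.5000: 54.728256
  t * PV_t at t = 3.0000: 63.453050
  t * PV_t at t = 3.5000: 71.525177
  t * PV_t at t = 4.0000: 78.978802
  t * PV_t at t = 4.5000: 85.846524
  t * PV_t at t = 5.0000: 92.159446
  t * PV_t at t = 5.5000: 97.947237
  t * PV_t at t = 6.0000: 103.238195
  t * PV_t at t = 6.5000: 108.059302
  t * PV_t at t = 7.0000: 112.436286
  t * PV_t at t = 7.5000: 116.393671
  t * PV_t at t = 8.0000: 119.954830
  t * PV_t at t = 8.5000: 123.142035
  t * PV_t at t = 9.0000: 125.976507
  t * PV_t at t = 9.5000: 128.478456
  t * PV_t at t = 10.0000: 5156.325974
Macaulay duration D = (sum_t t * PV_t) / P = 6755.966172 / 872.088370 = 7.746883


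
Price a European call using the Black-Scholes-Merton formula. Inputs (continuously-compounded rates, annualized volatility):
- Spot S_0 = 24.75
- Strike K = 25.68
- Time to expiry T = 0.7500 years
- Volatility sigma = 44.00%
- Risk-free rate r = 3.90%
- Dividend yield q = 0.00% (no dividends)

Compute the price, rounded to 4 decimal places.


Answer: Price = 3.6600

Derivation:
d1 = (ln(S/K) + (r - q + 0.5*sigma^2) * T) / (sigma * sqrt(T)) = 0.17048369
d2 = d1 - sigma * sqrt(T) = -0.21056749
exp(-rT) = 0.97117364; exp(-qT) = 1.00000000
C = S_0 * exp(-qT) * N(d1) - K * exp(-rT) * N(d2)
N(d1) = 0.56768512; N(d2) = 0.41661239
C = 24.7500 * 1.00000000 * 0.56768512 - 25.6800 * 0.97117364 * 0.41661239 = 3.6600


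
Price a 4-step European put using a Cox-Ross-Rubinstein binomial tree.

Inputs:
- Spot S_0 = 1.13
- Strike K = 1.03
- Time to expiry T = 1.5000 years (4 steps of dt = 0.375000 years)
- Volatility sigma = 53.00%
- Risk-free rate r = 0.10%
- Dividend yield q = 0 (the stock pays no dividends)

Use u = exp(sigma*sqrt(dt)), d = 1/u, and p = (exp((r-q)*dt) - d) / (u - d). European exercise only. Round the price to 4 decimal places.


Answer: Price = V(0,0) = 0.2253

Derivation:
dt = T/N = 0.375000
u = exp(sigma*sqrt(dt)) = 1.383418; d = 1/u = 0.722847
p = (exp((r-q)*dt) - d) / (u - d) = 0.420133
Discount per step: exp(-r*dt) = 0.999625
Stock lattice S(k, i) with i counting down-moves:
  k=0: S(0,0) = 1.1300
  k=1: S(1,0) = 1.5633; S(1,1) = 0.8168
  k=2: S(2,0) = 2.1626; S(2,1) = 1.1300; S(2,2) = 0.5904
  k=3: S(3,0) = 2.9918; S(3,1) = 1.5633; S(3,2) = 0.8168; S(3,3) = 0.4268
  k=4: S(4,0) = 4.1390; S(4,1) = 2.1626; S(4,2) = 1.1300; S(4,3) = 0.5904; S(4,4) = 0.3085
Terminal payoffs V(N, i) = max(K - S_T, 0):
  V(4,0) = 0.000000; V(4,1) = 0.000000; V(4,2) = 0.000000; V(4,3) = 0.439566; V(4,4) = 0.721493
Backward induction: V(k, i) = exp(-r*dt) * [p * V(k+1, i) + (1-p) * V(k+1, i+1)].
  V(3,0) = exp(-r*dt) * [p*0.000000 + (1-p)*0.000000] = 0.000000
  V(3,1) = exp(-r*dt) * [p*0.000000 + (1-p)*0.000000] = 0.000000
  V(3,2) = exp(-r*dt) * [p*0.000000 + (1-p)*0.439566] = 0.254794
  V(3,3) = exp(-r*dt) * [p*0.439566 + (1-p)*0.721493] = 0.602820
  V(2,0) = exp(-r*dt) * [p*0.000000 + (1-p)*0.000000] = 0.000000
  V(2,1) = exp(-r*dt) * [p*0.000000 + (1-p)*0.254794] = 0.147691
  V(2,2) = exp(-r*dt) * [p*0.254794 + (1-p)*0.602820] = 0.456432
  V(1,0) = exp(-r*dt) * [p*0.000000 + (1-p)*0.147691] = 0.085609
  V(1,1) = exp(-r*dt) * [p*0.147691 + (1-p)*0.456432] = 0.326597
  V(0,0) = exp(-r*dt) * [p*0.085609 + (1-p)*0.326597] = 0.225265


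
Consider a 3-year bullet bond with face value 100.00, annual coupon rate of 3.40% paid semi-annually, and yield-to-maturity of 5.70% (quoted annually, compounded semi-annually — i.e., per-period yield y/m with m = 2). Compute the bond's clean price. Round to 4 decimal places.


Coupon per period c = face * coupon_rate / m = 1.700000
Periods per year m = 2; per-period yield y/m = 0.028500
Number of cashflows N = 6
Cashflows (t years, CF_t, discount factor 1/(1+y/m)^(m*t), PV):
  t = 0.5000: CF_t = 1.700000, DF = 0.972290, PV = 1.652893
  t = 1.0000: CF_t = 1.700000, DF = 0.945347, PV = 1.607090
  t = 1.5000: CF_t = 1.700000, DF = 0.919152, PV = 1.562558
  t = 2.0000: CF_t = 1.700000, DF = 0.893682, PV = 1.519259
  t = 2.5000: CF_t = 1.700000, DF = 0.868917, PV = 1.477160
  t = 3.0000: CF_t = 101.700000, DF = 0.844840, PV = 85.920180
Price P = sum_t PV_t = 93.739139

Answer: Price = 93.7391


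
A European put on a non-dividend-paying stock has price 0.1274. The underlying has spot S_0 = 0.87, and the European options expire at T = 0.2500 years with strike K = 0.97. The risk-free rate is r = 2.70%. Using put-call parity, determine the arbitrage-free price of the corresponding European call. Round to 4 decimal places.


Put-call parity: C - P = S_0 * exp(-qT) - K * exp(-rT).
S_0 * exp(-qT) = 0.8700 * 1.00000000 = 0.87000000
K * exp(-rT) = 0.9700 * 0.99327273 = 0.96347455
C = P + S*exp(-qT) - K*exp(-rT)
C = 0.1274 + 0.87000000 - 0.96347455 = 0.0339

Answer: Call price = 0.0339


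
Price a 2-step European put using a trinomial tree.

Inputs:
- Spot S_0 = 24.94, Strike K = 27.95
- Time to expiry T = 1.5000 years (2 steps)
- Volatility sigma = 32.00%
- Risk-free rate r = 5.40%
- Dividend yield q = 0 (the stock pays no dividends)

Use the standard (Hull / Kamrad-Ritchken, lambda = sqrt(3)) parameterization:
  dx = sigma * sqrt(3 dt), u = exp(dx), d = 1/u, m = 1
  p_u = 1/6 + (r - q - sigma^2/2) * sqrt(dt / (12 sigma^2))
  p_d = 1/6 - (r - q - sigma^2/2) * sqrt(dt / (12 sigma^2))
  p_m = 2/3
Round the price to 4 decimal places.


Answer: Price = V(0,0) = 4.3785

Derivation:
dt = T/N = 0.750000; dx = sigma*sqrt(3*dt) = 0.480000
u = exp(dx) = 1.616074; d = 1/u = 0.618783
p_u = 0.168854, p_m = 0.666667, p_d = 0.164479
Discount per step: exp(-r*dt) = 0.960309
Stock lattice S(k, j) with j the centered position index:
  k=0: S(0,+0) = 24.9400
  k=1: S(1,-1) = 15.4325; S(1,+0) = 24.9400; S(1,+1) = 40.3049
  k=2: S(2,-2) = 9.5493; S(2,-1) = 15.4325; S(2,+0) = 24.9400; S(2,+1) = 40.3049; S(2,+2) = 65.1357
Terminal payoffs V(N, j) = max(K - S_T, 0):
  V(2,-2) = 18.400651; V(2,-1) = 12.517542; V(2,+0) = 3.010000; V(2,+1) = 0.000000; V(2,+2) = 0.000000
Backward induction: V(k, j) = exp(-r*dt) * [p_u * V(k+1, j+1) + p_m * V(k+1, j) + p_d * V(k+1, j-1)]
  V(1,-1) = exp(-r*dt) * [p_u*3.010000 + p_m*12.517542 + p_d*18.400651] = 11.408284
  V(1,+0) = exp(-r*dt) * [p_u*0.000000 + p_m*3.010000 + p_d*12.517542] = 3.904177
  V(1,+1) = exp(-r*dt) * [p_u*0.000000 + p_m*0.000000 + p_d*3.010000] = 0.475432
  V(0,+0) = exp(-r*dt) * [p_u*0.475432 + p_m*3.904177 + p_d*11.408284] = 4.378518


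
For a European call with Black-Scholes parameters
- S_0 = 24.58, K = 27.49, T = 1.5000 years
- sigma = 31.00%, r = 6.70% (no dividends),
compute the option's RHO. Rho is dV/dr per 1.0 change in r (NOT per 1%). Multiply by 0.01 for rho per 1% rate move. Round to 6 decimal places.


Answer: Rho = 15.401751

Derivation:
d1 = 0.1598379026; d2 = -0.2198330075
phi(d1) = 0.3938785717; exp(-qT) = 1.0000000000; exp(-rT) = 0.9043851124
N(d2) = 0.4130006060
Rho = K*T*exp(-rT)*N(d2) = 27.4900 * 1.5000 * 0.9043851124 * 0.4130006060 = 15.401751


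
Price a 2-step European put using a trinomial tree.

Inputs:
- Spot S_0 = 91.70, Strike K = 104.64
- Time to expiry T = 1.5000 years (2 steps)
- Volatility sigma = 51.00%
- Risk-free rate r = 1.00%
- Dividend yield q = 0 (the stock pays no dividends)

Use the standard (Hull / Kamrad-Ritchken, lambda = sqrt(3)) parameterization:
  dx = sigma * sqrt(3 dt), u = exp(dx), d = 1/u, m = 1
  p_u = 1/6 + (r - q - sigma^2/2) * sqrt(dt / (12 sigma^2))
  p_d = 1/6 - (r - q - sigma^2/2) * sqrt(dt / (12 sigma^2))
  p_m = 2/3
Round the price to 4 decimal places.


Answer: Price = V(0,0) = 28.8888

Derivation:
dt = T/N = 0.750000; dx = sigma*sqrt(3*dt) = 0.765000
u = exp(dx) = 2.148994; d = 1/u = 0.465334
p_u = 0.107819, p_m = 0.666667, p_d = 0.225515
Discount per step: exp(-r*dt) = 0.992528
Stock lattice S(k, j) with j the centered position index:
  k=0: S(0,+0) = 91.7000
  k=1: S(1,-1) = 42.6711; S(1,+0) = 91.7000; S(1,+1) = 197.0628
  k=2: S(2,-2) = 19.8563; S(2,-1) = 42.6711; S(2,+0) = 91.7000; S(2,+1) = 197.0628; S(2,+2) = 423.4868
Terminal payoffs V(N, j) = max(K - S_T, 0):
  V(2,-2) = 84.783679; V(2,-1) = 61.968879; V(2,+0) = 12.940000; V(2,+1) = 0.000000; V(2,+2) = 0.000000
Backward induction: V(k, j) = exp(-r*dt) * [p_u * V(k+1, j+1) + p_m * V(k+1, j) + p_d * V(k+1, j-1)]
  V(1,-1) = exp(-r*dt) * [p_u*12.940000 + p_m*61.968879 + p_d*84.783679] = 61.365752
  V(1,+0) = exp(-r*dt) * [p_u*0.000000 + p_m*12.940000 + p_d*61.968879] = 22.432682
  V(1,+1) = exp(-r*dt) * [p_u*0.000000 + p_m*0.000000 + p_d*12.940000] = 2.896356
  V(0,+0) = exp(-r*dt) * [p_u*2.896356 + p_m*22.432682 + p_d*61.365752] = 28.888802


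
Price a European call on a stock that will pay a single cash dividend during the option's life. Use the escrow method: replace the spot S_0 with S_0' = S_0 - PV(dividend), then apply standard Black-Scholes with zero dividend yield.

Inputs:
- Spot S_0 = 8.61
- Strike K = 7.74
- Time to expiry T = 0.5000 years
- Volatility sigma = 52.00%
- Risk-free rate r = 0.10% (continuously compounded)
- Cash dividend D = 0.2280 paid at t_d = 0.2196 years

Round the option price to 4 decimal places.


PV(D) = D * exp(-r * t_d) = 0.2280 * 0.99978042 = 0.22794994
S_0' = S_0 - PV(D) = 8.6100 - 0.22794994 = 8.38205006
d1 = (ln(S_0'/K) + (r + sigma^2/2)*T) / (sigma*sqrt(T)) = 0.40193808
d2 = d1 - sigma*sqrt(T) = 0.03424256
exp(-rT) = 0.99950012
N(d1) = 0.65613520; N(d2) = 0.51365813
C = S_0' * N(d1) - K * exp(-rT) * N(d2) = 8.38205006 * 0.65613520 - 7.7400 * 0.99950012 * 0.51365813 = 1.5260

Answer: Price = 1.5260


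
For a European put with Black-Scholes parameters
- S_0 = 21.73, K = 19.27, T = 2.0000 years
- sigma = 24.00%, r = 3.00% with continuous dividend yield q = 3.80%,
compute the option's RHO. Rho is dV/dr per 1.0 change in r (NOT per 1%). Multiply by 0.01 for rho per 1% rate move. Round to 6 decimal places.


d1 = 0.4765437488; d2 = 0.1371324939
phi(d1) = 0.3561207196; exp(-qT) = 0.9268162066; exp(-rT) = 0.9417645336
N(-d2) = 0.4454630343
Rho = -K*T*exp(-rT)*N(-d2) = -19.2700 * 2.0000 * 0.9417645336 * 0.4454630343 = -16.168350

Answer: Rho = -16.168350


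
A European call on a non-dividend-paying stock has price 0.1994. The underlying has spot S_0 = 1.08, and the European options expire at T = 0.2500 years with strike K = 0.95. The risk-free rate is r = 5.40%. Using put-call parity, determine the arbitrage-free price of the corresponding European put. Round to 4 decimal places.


Answer: Put price = 0.0567

Derivation:
Put-call parity: C - P = S_0 * exp(-qT) - K * exp(-rT).
S_0 * exp(-qT) = 1.0800 * 1.00000000 = 1.08000000
K * exp(-rT) = 0.9500 * 0.98659072 = 0.93726118
P = C - S*exp(-qT) + K*exp(-rT)
P = 0.1994 - 1.08000000 + 0.93726118 = 0.0567


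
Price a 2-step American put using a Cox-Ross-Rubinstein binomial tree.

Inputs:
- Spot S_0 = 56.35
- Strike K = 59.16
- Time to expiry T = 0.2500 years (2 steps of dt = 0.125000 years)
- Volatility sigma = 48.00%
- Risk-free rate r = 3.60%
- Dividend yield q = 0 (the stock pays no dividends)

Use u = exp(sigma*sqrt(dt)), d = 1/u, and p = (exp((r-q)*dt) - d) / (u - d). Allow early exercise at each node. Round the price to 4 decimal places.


Answer: Price = V(0,0) = 6.8067

Derivation:
dt = T/N = 0.125000
u = exp(sigma*sqrt(dt)) = 1.184956; d = 1/u = 0.843913
p = (exp((r-q)*dt) - d) / (u - d) = 0.470900
Discount per step: exp(-r*dt) = 0.995510
Stock lattice S(k, i) with i counting down-moves:
  k=0: S(0,0) = 56.3500
  k=1: S(1,0) = 66.7723; S(1,1) = 47.5545
  k=2: S(2,0) = 79.1222; S(2,1) = 56.3500; S(2,2) = 40.1319
Terminal payoffs V(N, i) = max(K - S_T, 0):
  V(2,0) = 0.000000; V(2,1) = 2.810000; V(2,2) = 19.028122
Backward induction: V(k, i) = exp(-r*dt) * [p * V(k+1, i) + (1-p) * V(k+1, i+1)]; then take max(V_cont, immediate exercise) for American.
  V(1,0) = exp(-r*dt) * [p*0.000000 + (1-p)*2.810000] = 1.480096; exercise = 0.000000; V(1,0) = max -> 1.480096
  V(1,1) = exp(-r*dt) * [p*2.810000 + (1-p)*19.028122] = 11.339869; exercise = 11.605491; V(1,1) = max -> 11.605491
  V(0,0) = exp(-r*dt) * [p*1.480096 + (1-p)*11.605491] = 6.806746; exercise = 2.810000; V(0,0) = max -> 6.806746
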